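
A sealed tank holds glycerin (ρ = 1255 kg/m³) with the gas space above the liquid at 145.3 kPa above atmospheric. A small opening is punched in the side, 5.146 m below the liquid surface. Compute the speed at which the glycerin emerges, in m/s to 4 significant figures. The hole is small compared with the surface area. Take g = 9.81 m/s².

18.24 m/s

Take point 1 at the surface (v₁ ≈ 0) and point 2 at the hole (at atmospheric pressure). Bernoulli: P₁ + ρg h = P_atm + ½ρv₂².
With P₁ − P_atm = 145300 Pa, v₂ = √(2gh + 2ΔP/ρ) = √(2·9.81·5.146 + 2·145300/1255) = 18.24 m/s.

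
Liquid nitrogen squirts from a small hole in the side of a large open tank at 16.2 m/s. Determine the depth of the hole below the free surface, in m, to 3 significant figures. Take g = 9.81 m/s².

h = 13.4 m

For a small hole in a large open tank, ½v² = gh, giving h = v²/(2g).
h = 16.2²/(2·9.81) = 262/19.62 = 13.4 m.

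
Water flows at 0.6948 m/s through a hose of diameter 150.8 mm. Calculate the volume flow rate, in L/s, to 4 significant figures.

Q = A·v = 0.01786 m² × 0.6948 m/s = 0.01241 m³/s.
Converting: 0.01241 m³/s × 1000 = 12.41 L/s.

Q ≈ 12.41 L/s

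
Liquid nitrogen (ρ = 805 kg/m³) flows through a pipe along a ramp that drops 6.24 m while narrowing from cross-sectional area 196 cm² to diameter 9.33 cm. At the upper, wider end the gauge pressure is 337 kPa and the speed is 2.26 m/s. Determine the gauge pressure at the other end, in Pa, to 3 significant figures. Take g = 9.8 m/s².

Mass conservation (A₁v₁ = A₂v₂) gives v₂ = 2.26 × 196/68.4 = 6.48 m/s.
Bernoulli: P₁ + ½ρv₁² + ρg h₁ = P₂ + ½ρv₂² + ρg h₂, so P₂ = P₁ + ½ρ(v₁² − v₂²) − ρg(h₂ − h₁).
P₂ = 337000 + ½·805·(2.26² − 6.48²) − 805·9.8·(−6.24) = 337000 + (-14800) − (-49200) = 371000 Pa.

P₂ ≈ 371000 Pa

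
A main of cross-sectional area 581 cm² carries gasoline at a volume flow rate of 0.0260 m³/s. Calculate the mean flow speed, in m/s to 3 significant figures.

Q = 0.0260 m³/s = 0.0260 m³/s.
v = Q/A = 0.0260 / 0.0581 = 0.448 m/s.

v = 0.448 m/s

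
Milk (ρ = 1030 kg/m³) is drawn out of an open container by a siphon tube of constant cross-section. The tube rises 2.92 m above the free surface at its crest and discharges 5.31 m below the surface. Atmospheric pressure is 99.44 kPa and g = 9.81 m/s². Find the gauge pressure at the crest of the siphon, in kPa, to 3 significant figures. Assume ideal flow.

Bernoulli surface→outlet gives ½v² = g·h_out, so v = √(2·9.81·5.31) = 10.2 m/s.
The bore is uniform, so the speed at the crest is the same v. Bernoulli surface→crest: P_atm = P_top + ½ρv² + ρg·h_top.
P_top = 99440 − ½·1030·10.2² − 1030·9.81·2.92 = 16300 Pa. So P_gauge = P_top − P_atm = -83200 Pa.

P_gauge ≈ -83.2 kPa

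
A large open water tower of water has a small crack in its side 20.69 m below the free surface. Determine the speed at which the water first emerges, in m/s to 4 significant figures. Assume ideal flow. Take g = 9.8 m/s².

With the surface at rest and both surface and jet at atmospheric pressure, Bernoulli gives ρg h = ½ρv², so v = √(2gh) = √(2·9.8·20.69) = 20.14 m/s.

v ≈ 20.14 m/s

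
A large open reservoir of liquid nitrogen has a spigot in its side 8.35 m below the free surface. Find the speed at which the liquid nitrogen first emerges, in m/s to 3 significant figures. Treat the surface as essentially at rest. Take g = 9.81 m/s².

v ≈ 12.8 m/s

With the surface at rest and both surface and jet at atmospheric pressure, Bernoulli gives ρg h = ½ρv², so v = √(2gh) = √(2·9.81·8.35) = 12.8 m/s.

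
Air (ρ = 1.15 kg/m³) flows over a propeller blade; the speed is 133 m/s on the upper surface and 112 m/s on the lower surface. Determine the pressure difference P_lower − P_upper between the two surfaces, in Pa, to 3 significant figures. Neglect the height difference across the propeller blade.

ΔP ≈ 2960 Pa

With negligible Δh, P + ½ρv² is constant, so P_low − P_up = ½ρ(v_up² − v_low²).
ΔP = ½·1.15·(133² − 112²) = 2960 Pa.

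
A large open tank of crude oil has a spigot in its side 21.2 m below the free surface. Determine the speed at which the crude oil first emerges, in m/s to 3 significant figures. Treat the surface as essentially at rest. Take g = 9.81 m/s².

Bernoulli from surface to hole (P equal, v_surface ≈ 0): v = √(2gh) = √(2×9.81×21.2) = 20.4 m/s.

v ≈ 20.4 m/s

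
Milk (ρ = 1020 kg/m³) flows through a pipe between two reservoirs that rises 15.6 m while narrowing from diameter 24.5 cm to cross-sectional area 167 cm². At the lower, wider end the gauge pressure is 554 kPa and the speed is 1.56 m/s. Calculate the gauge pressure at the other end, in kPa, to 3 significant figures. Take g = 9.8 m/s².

P₂ = 389 kPa

Continuity gives A₁v₁ = A₂v₂, so v₂ = (471 cm²)/(167 cm²) × 1.56 m/s = 4.40 m/s.
Bernoulli: P₁ + ½ρv₁² + ρg h₁ = P₂ + ½ρv₂² + ρg h₂, so P₂ = P₁ + ½ρ(v₁² − v₂²) − ρg(h₂ − h₁).
P₂ = 554000 + ½·1020·(1.56² − 4.40²) − 1020·9.8·(+15.6) = 554000 + (-8650) − (156000) = 389000 Pa.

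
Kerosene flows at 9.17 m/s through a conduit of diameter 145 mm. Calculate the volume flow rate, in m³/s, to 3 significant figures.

Q = A·v = 0.0165 m² × 9.17 m/s = 0.151 m³/s.

Q ≈ 0.151 m³/s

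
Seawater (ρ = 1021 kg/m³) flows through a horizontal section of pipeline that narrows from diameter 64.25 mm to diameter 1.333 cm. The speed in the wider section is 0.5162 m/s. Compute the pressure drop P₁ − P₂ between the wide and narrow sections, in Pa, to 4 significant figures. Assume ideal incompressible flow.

ΔP ≈ 73280 Pa

Continuity gives A₁v₁ = A₂v₂, so v₂ = (32.42 cm²)/(1.396 cm²) × 0.5162 m/s = 11.99 m/s.
With no height change, Bernoulli's equation is P₁ + ½ρv₁² = P₂ + ½ρv₂².
P₁ − P₂ = ½·1021·(11.99² − 0.5162²) = ½·1021·143.5 = 73280 Pa.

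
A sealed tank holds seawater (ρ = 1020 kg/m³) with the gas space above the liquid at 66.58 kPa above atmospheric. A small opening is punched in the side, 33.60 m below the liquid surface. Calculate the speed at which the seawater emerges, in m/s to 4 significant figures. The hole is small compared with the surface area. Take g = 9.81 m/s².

28.10 m/s

Take point 1 at the surface (v₁ ≈ 0) and point 2 at the hole (at atmospheric pressure). Bernoulli: P₁ + ρg h = P_atm + ½ρv₂².
With P₁ − P_atm = 66580 Pa, v₂ = √(2gh + 2ΔP/ρ) = √(2·9.81·33.60 + 2·66580/1020) = 28.10 m/s.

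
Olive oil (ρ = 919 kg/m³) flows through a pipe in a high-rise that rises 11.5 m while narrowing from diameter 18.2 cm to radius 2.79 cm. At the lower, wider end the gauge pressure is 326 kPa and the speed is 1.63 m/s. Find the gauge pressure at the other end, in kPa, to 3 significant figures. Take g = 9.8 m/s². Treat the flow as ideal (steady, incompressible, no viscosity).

Mass conservation (A₁v₁ = A₂v₂) gives v₂ = 1.63 × 260/24.5 = 17.3 m/s.
Applying Bernoulli between the two ends and solving for P₂: P₂ = P₁ + ½ρ(v₁² − v₂²) − ρgΔh.
P₂ = 326000 + ½·919·(1.63² − 17.3²) − 919·9.8·(+11.5) = 326000 + (-137000) − (104000) = 85500 Pa.

P₂ = 85.5 kPa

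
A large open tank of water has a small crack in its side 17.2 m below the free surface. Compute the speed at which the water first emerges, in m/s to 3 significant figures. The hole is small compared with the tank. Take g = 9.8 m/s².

Bernoulli from surface to hole (P equal, v_surface ≈ 0): v = √(2gh) = √(2×9.8×17.2) = 18.4 m/s.

v ≈ 18.4 m/s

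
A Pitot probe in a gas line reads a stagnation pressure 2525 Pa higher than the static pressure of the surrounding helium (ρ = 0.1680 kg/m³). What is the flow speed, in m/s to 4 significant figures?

v ≈ 173.4 m/s

The dynamic pressure equals the rise in static pressure at the stagnation point: ΔP = ½ρv².
v = √(2ΔP/ρ) = √(2·2525/0.1680) = 173.4 m/s.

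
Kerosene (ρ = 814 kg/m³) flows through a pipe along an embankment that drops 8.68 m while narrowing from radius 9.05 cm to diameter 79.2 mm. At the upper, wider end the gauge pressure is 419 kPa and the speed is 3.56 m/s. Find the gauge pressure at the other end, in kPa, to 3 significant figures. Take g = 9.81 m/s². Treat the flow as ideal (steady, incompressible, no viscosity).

P₂ = 353 kPa

By continuity, v₂ = v₁·A₁/A₂ = 3.56·(257/49.3) = 18.6 m/s.
Bernoulli: P₁ + ½ρv₁² + ρg h₁ = P₂ + ½ρv₂² + ρg h₂, so P₂ = P₁ + ½ρ(v₁² − v₂²) − ρg(h₂ − h₁).
P₂ = 419000 + ½·814·(3.56² − 18.6²) − 814·9.81·(−8.68) = 419000 + (-136000) − (-69300) = 353000 Pa.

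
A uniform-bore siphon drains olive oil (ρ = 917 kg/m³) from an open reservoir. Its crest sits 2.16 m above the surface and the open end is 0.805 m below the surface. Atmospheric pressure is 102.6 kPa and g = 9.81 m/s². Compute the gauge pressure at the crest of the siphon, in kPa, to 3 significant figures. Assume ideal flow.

From the surface to the outlet (both open to atmosphere, surface at rest): v = √(2g·h_out) = √(2·9.81·0.805) = 3.97 m/s.
The bore is uniform, so the speed at the crest is the same v. Bernoulli surface→crest: P_atm = P_top + ½ρv² + ρg·h_top.
P_top = 102600 − ½·917·3.97² − 917·9.81·2.16 = 75900 Pa. So P_gauge = P_top − P_atm = -26700 Pa.

P_gauge ≈ -26.7 kPa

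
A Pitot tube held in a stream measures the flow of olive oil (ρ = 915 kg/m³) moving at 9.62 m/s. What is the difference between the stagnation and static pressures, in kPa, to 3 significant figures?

ΔP ≈ 42.3 kPa

At the stagnation point the flow is brought to rest, so Bernoulli gives P_stag − P_static = ½ρv².
ΔP = ½·915·9.62² = 42300 Pa.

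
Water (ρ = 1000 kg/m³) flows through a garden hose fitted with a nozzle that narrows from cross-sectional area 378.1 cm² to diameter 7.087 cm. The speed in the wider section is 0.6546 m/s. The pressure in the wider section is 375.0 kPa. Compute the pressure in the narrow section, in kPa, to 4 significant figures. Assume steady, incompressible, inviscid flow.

P₂ ≈ 355.5 kPa

Continuity gives A₁v₁ = A₂v₂, so v₂ = (378.1 cm²)/(39.45 cm²) × 0.6546 m/s = 6.274 m/s.
Bernoulli (h₁ = h₂): P₁ − P₂ = ½ρ(v₂² − v₁²).
P₂ = P₁ − ½ρ(v₂² − v₁²) = 375000 − ½·1000·(6.274² − 0.6546²) = 375000 − 19470 = 355500 Pa.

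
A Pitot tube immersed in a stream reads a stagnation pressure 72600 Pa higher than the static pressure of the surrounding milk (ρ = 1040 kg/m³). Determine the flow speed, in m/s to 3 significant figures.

11.8 m/s

The dynamic pressure equals the rise in static pressure at the stagnation point: ΔP = ½ρv².
v = √(2ΔP/ρ) = √(2·72600/1040) = 11.8 m/s.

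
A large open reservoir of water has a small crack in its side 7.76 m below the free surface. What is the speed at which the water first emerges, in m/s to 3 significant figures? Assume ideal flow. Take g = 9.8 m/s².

The surface is effectively still and both ends are open, so ½v² = gh and v = √(2·9.8·7.76) = 12.3 m/s.

v ≈ 12.3 m/s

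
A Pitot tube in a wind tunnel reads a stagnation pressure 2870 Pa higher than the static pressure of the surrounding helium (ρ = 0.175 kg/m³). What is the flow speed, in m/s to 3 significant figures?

v ≈ 181 m/s

The dynamic pressure equals the rise in static pressure at the stagnation point: ΔP = ½ρv².
v = √(2ΔP/ρ) = √(2·2870/0.175) = 181 m/s.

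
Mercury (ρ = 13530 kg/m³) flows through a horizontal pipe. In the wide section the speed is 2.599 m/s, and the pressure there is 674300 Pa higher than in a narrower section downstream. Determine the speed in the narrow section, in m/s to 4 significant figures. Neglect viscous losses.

With h₁ = h₂, rearranging Bernoulli gives v₂ = √(v₁² + 2ΔP/ρ).
v₂ = √(2.599² + 2·674300/13530) = √(6.755 + 99.67) = 10.32 m/s.

v₂ ≈ 10.32 m/s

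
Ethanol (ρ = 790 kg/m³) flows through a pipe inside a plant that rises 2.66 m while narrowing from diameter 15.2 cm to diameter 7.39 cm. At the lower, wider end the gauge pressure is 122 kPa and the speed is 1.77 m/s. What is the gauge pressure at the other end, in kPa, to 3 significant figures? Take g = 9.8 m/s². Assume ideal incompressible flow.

By continuity, v₂ = v₁·A₁/A₂ = 1.77·(181/42.9) = 7.49 m/s.
Applying Bernoulli between the two ends and solving for P₂: P₂ = P₁ + ½ρ(v₁² − v₂²) − ρgΔh.
P₂ = 122000 + ½·790·(1.77² − 7.49²) − 790·9.8·(+2.66) = 122000 + (-20900) − (20600) = 80500 Pa.

P₂ ≈ 80.5 kPa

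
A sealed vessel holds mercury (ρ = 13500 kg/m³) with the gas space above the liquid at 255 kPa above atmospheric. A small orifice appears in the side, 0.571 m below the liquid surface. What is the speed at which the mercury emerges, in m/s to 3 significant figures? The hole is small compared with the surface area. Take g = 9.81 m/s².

v ≈ 7.00 m/s

Take point 1 at the surface (v₁ ≈ 0) and point 2 at the hole (at atmospheric pressure). Bernoulli: P₁ + ρg h = P_atm + ½ρv₂².
With P₁ − P_atm = 255000 Pa, v₂ = √(2gh + 2ΔP/ρ) = √(2·9.81·0.571 + 2·255000/13500) = 7.00 m/s.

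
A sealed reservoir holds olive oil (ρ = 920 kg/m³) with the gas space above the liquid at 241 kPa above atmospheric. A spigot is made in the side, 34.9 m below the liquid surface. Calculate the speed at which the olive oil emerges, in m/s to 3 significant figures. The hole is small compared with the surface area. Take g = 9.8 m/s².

Take point 1 at the surface (v₁ ≈ 0) and point 2 at the hole (at atmospheric pressure). Bernoulli: P₁ + ρg h = P_atm + ½ρv₂².
With P₁ − P_atm = 241000 Pa, v₂ = √(2gh + 2ΔP/ρ) = √(2·9.8·34.9 + 2·241000/920) = 34.8 m/s.

v ≈ 34.8 m/s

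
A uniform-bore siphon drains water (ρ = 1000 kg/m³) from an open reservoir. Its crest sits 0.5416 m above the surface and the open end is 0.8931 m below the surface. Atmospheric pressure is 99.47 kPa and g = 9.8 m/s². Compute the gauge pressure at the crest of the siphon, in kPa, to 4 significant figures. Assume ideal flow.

Bernoulli surface→outlet gives ½v² = g·h_out, so v = √(2·9.8·0.8931) = 4.184 m/s.
The bore is uniform, so the speed at the crest is the same v. Bernoulli surface→crest: P_atm = P_top + ½ρv² + ρg·h_top.
P_top = 99470 − ½·1000·4.184² − 1000·9.8·0.5416 = 85410 Pa. So P_gauge = P_top − P_atm = -14060 Pa.

P_gauge ≈ -14.06 kPa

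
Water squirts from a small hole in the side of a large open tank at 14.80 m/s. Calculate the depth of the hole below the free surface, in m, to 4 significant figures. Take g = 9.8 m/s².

h = 11.18 m

Torricelli: v = √(2gh), so h = v²/(2g).
h = 14.80²/(2·9.8) = 219.0/19.60 = 11.18 m.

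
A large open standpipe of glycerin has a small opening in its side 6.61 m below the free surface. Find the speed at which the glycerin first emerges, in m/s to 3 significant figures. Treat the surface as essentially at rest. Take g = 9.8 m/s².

v = 11.4 m/s

With the surface at rest and both surface and jet at atmospheric pressure, Bernoulli gives ρg h = ½ρv², so v = √(2gh) = √(2·9.8·6.61) = 11.4 m/s.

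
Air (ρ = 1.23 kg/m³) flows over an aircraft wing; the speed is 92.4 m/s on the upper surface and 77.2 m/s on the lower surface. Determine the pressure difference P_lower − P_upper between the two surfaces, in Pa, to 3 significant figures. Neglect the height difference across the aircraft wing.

The pressure is lower where the speed is higher: ΔP = ½ρ(v_up² − v_low²).
ΔP = ½·1.23·(92.4² − 77.2²) = 1590 Pa.

ΔP ≈ 1590 Pa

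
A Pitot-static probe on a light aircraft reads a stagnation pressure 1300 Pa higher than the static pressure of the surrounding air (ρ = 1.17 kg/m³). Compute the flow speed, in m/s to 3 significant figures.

v = 47.1 m/s

The dynamic pressure equals the rise in static pressure at the stagnation point: ΔP = ½ρv².
v = √(2ΔP/ρ) = √(2·1300/1.17) = 47.1 m/s.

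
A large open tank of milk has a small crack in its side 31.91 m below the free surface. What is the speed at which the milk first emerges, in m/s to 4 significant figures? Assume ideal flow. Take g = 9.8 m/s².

The surface is effectively still and both ends are open, so ½v² = gh and v = √(2·9.8·31.91) = 25.01 m/s.

v ≈ 25.01 m/s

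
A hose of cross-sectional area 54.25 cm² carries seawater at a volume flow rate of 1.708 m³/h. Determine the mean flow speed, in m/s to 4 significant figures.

Q = 1.708 m³/h = 0.0004744 m³/s.
v = Q/A = 0.0004744 / 0.005425 = 0.08746 m/s.

v ≈ 0.08746 m/s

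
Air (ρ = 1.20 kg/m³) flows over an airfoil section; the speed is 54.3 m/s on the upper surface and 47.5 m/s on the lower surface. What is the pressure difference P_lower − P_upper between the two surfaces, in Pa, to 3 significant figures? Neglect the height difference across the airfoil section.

ΔP ≈ 415 Pa

The pressure is lower where the speed is higher: ΔP = ½ρ(v_up² − v_low²).
ΔP = ½·1.20·(54.3² − 47.5²) = 415 Pa.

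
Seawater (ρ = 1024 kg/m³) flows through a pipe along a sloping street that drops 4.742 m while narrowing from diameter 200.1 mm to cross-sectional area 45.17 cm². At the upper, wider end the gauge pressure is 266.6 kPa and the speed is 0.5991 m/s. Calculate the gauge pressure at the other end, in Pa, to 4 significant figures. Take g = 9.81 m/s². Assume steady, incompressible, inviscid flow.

The volume flow rate is constant, so v₂ = (A₁/A₂)v₁ = (314.5/45.17)·0.5991 = 4.171 m/s.
Energy conservation along the streamline gives P₂ = P₁ − ½ρ(v₂² − v₁²) − ρg(h₂ − h₁).
P₂ = 266600 + ½·1024·(0.5991² − 4.171²) − 1024·9.81·(−4.742) = 266600 + (-8723) − (-47640) = 305500 Pa.

305500 Pa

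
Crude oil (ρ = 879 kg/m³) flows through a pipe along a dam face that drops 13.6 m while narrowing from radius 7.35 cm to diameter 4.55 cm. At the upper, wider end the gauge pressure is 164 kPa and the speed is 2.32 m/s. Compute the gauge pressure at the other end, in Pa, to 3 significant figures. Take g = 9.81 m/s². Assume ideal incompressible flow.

The volume flow rate is constant, so v₂ = (A₁/A₂)v₁ = (170/16.3)·2.32 = 24.2 m/s.
Bernoulli: P₁ + ½ρv₁² + ρg h₁ = P₂ + ½ρv₂² + ρg h₂, so P₂ = P₁ + ½ρ(v₁² − v₂²) − ρg(h₂ − h₁).
P₂ = 164000 + ½·879·(2.32² − 24.2²) − 879·9.81·(−13.6) = 164000 + (-255000) − (-117000) = 25900 Pa.

P₂ ≈ 25900 Pa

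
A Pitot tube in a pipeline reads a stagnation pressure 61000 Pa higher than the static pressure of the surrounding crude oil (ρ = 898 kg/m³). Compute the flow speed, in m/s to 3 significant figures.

Bernoulli between the free stream and the stagnation point: ½ρv² = P_stag − P_static.
v = √(2ΔP/ρ) = √(2·61000/898) = 11.7 m/s.

11.7 m/s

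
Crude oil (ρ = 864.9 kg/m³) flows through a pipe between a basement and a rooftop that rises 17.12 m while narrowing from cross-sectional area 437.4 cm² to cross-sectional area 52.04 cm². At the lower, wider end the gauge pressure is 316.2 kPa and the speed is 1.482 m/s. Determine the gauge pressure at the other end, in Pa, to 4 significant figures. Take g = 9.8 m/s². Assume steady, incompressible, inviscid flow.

By continuity, v₂ = v₁·A₁/A₂ = 1.482·(437.4/52.04) = 12.46 m/s.
Bernoulli: P₁ + ½ρv₁² + ρg h₁ = P₂ + ½ρv₂² + ρg h₂, so P₂ = P₁ + ½ρ(v₁² − v₂²) − ρg(h₂ − h₁).
P₂ = 316200 + ½·864.9·(1.482² − 12.46²) − 864.9·9.8·(+17.12) = 316200 + (-66150) − (145100) = 104900 Pa.

P₂ ≈ 104900 Pa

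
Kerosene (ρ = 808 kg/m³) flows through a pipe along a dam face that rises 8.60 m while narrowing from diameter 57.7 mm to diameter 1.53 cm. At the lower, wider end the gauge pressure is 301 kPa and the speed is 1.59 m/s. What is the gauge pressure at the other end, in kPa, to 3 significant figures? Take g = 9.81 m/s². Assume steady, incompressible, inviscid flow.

Continuity gives A₁v₁ = A₂v₂, so v₂ = (26.1 cm²)/(1.84 cm²) × 1.59 m/s = 22.6 m/s.
Bernoulli: P₁ + ½ρv₁² + ρg h₁ = P₂ + ½ρv₂² + ρg h₂, so P₂ = P₁ + ½ρ(v₁² − v₂²) − ρg(h₂ − h₁).
P₂ = 301000 + ½·808·(1.59² − 22.6²) − 808·9.81·(+8.60) = 301000 + (-206000) − (68200) = 27300 Pa.

P₂ ≈ 27.3 kPa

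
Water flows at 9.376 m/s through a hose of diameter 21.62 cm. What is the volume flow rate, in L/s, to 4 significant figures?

Q = A·v = 0.03671 m² × 9.376 m/s = 0.3442 m³/s.
Converting: 0.3442 m³/s × 1000 = 344.2 L/s.

Q ≈ 344.2 L/s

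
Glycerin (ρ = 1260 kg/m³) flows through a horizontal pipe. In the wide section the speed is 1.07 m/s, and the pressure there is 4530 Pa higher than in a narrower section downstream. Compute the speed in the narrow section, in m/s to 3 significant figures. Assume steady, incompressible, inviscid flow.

2.89 m/s

Along the level pipe P + ½ρv² is conserved, hence v₂² = v₁² + 2(P₁ − P₂)/ρ.
v₂ = √(1.07² + 2·4530/1260) = √(1.14 + 7.19) = 2.89 m/s.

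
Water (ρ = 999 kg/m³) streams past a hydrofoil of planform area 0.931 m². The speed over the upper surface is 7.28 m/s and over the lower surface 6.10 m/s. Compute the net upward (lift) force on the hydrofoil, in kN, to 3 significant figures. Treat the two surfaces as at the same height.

F ≈ 7.34 kN

The faster flow above has the lower pressure; Bernoulli (same height) gives ΔP = ½ρ(v_up² − v_low²).
ΔP = ½·999·(7.28² − 6.10²) = 7890 Pa.
Lift = ΔP · A = 7890 × 0.931 = 7340 N.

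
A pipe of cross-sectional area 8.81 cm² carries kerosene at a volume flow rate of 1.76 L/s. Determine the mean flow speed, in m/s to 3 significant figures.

2.00 m/s

Q = 1.76 L/s = 0.00176 m³/s.
v = Q/A = 0.00176 / 0.000881 = 2.00 m/s.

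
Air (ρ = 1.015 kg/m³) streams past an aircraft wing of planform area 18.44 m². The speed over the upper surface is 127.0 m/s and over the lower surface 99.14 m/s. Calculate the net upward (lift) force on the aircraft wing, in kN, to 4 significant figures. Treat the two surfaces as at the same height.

With equal heights on the two surfaces, Bernoulli gives P_lower − P_upper = ½ρ(v_upper² − v_lower²).
ΔP = ½·1.015·(127.0² − 99.14²) = 3197 Pa.
Lift = ΔP · A = 3197 × 18.44 = 58960 N.

F ≈ 58.96 kN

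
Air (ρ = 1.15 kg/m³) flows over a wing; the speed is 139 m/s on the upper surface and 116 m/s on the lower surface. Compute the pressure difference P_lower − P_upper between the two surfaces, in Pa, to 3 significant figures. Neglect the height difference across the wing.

Bernoulli (same height): P_lower − P_upper = ½ρ(v_upper² − v_lower²).
ΔP = ½·1.15·(139² − 116²) = 3370 Pa.

3370 Pa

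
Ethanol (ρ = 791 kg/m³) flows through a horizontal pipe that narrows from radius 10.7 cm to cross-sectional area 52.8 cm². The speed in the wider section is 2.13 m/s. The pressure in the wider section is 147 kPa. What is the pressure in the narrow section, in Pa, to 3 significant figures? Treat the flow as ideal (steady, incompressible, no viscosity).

Continuity gives A₁v₁ = A₂v₂, so v₂ = (360 cm²)/(52.8 cm²) × 2.13 m/s = 14.5 m/s.
Along the horizontal streamline, P + ½ρv² is constant.
P₂ = P₁ − ½ρ(v₂² − v₁²) = 147000 − ½·791·(14.5² − 2.13²) = 147000 − 81500 = 65500 Pa.

P₂ ≈ 65500 Pa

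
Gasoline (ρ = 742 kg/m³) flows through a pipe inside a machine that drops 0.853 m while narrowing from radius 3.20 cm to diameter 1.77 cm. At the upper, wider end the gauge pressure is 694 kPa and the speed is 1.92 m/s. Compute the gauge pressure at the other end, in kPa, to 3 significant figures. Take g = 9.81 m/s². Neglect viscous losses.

P₂ ≈ 468 kPa

By continuity, v₂ = v₁·A₁/A₂ = 1.92·(32.2/2.46) = 25.1 m/s.
Bernoulli: P₁ + ½ρv₁² + ρg h₁ = P₂ + ½ρv₂² + ρg h₂, so P₂ = P₁ + ½ρ(v₁² − v₂²) − ρg(h₂ − h₁).
P₂ = 694000 + ½·742·(1.92² − 25.1²) − 742·9.81·(−0.853) = 694000 + (-232000) − (-6210) = 468000 Pa.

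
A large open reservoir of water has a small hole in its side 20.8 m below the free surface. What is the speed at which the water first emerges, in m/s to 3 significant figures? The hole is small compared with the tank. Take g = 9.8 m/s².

With the surface at rest and both surface and jet at atmospheric pressure, Bernoulli gives ρg h = ½ρv², so v = √(2gh) = √(2·9.8·20.8) = 20.2 m/s.

v = 20.2 m/s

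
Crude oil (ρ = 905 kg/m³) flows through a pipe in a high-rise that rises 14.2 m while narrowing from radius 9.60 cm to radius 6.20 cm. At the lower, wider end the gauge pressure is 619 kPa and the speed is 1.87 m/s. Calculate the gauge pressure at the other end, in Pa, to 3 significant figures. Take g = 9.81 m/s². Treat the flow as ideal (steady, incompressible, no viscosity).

P₂ ≈ 485000 Pa

The volume flow rate is constant, so v₂ = (A₁/A₂)v₁ = (290/121)·1.87 = 4.48 m/s.
Energy conservation along the streamline gives P₂ = P₁ − ½ρ(v₂² − v₁²) − ρg(h₂ − h₁).
P₂ = 619000 + ½·905·(1.87² − 4.48²) − 905·9.81·(+14.2) = 619000 + (-7510) − (126000) = 485000 Pa.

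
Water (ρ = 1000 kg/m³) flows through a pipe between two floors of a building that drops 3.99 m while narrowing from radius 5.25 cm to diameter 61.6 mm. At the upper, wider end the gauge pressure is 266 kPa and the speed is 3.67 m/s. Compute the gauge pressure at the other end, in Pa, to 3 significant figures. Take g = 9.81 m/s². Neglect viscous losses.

P₂ = 255000 Pa

The volume flow rate is constant, so v₂ = (A₁/A₂)v₁ = (86.6/29.8)·3.67 = 10.7 m/s.
Bernoulli: P₁ + ½ρv₁² + ρg h₁ = P₂ + ½ρv₂² + ρg h₂, so P₂ = P₁ + ½ρ(v₁² − v₂²) − ρg(h₂ − h₁).
P₂ = 266000 + ½·1000·(3.67² − 10.7²) − 1000·9.81·(−3.99) = 266000 + (-50100) − (-39100) = 255000 Pa.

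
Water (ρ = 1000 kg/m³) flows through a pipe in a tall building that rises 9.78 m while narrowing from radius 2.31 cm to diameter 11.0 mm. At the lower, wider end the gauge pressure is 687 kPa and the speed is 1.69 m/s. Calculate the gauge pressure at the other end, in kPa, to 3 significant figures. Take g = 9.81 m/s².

Continuity gives A₁v₁ = A₂v₂, so v₂ = (16.8 cm²)/(0.950 cm²) × 1.69 m/s = 29.8 m/s.
Bernoulli: P₁ + ½ρv₁² + ρg h₁ = P₂ + ½ρv₂² + ρg h₂, so P₂ = P₁ + ½ρ(v₁² − v₂²) − ρg(h₂ − h₁).
P₂ = 687000 + ½·1000·(1.69² − 29.8²) − 1000·9.81·(+9.78) = 687000 + (-443000) − (95900) = 148000 Pa.

P₂ = 148 kPa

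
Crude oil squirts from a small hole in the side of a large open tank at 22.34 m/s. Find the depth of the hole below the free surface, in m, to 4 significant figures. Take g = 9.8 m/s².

Torricelli: v = √(2gh), so h = v²/(2g).
h = 22.34²/(2·9.8) = 499.1/19.60 = 25.46 m.

h ≈ 25.46 m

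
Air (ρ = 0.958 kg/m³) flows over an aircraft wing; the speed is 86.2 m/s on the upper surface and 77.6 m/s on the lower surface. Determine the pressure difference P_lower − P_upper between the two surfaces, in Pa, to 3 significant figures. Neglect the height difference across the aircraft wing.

ΔP = 675 Pa

The pressure is lower where the speed is higher: ΔP = ½ρ(v_up² − v_low²).
ΔP = ½·0.958·(86.2² − 77.6²) = 675 Pa.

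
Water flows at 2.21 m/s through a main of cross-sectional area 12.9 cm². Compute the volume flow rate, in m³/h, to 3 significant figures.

Q = A·v = 0.00129 m² × 2.21 m/s = 0.00285 m³/s.
Converting: 0.00285 m³/s × 3600 = 10.3 m³/h.

Q = 10.3 m³/h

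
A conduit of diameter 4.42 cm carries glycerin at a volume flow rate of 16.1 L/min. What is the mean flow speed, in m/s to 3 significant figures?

Q = 16.1 L/min = 0.000268 m³/s.
v = Q/A = 0.000268 / 0.00153 = 0.175 m/s.

v ≈ 0.175 m/s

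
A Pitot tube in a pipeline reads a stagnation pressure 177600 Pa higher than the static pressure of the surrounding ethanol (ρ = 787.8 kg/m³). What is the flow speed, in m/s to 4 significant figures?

v ≈ 21.23 m/s

At the stagnation point the flow is brought to rest, so Bernoulli gives P_stag − P_static = ½ρv².
v = √(2ΔP/ρ) = √(2·177600/787.8) = 21.23 m/s.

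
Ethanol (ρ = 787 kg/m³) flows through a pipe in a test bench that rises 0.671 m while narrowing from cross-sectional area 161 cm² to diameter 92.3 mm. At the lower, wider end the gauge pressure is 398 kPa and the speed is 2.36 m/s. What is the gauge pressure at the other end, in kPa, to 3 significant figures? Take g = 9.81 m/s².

The volume flow rate is constant, so v₂ = (A₁/A₂)v₁ = (161/66.9)·2.36 = 5.68 m/s.
Bernoulli: P₁ + ½ρv₁² + ρg h₁ = P₂ + ½ρv₂² + ρg h₂, so P₂ = P₁ + ½ρ(v₁² − v₂²) − ρg(h₂ − h₁).
P₂ = 398000 + ½·787·(2.36² − 5.68²) − 787·9.81·(+0.671) = 398000 + (-10500) − (5180) = 382000 Pa.

382 kPa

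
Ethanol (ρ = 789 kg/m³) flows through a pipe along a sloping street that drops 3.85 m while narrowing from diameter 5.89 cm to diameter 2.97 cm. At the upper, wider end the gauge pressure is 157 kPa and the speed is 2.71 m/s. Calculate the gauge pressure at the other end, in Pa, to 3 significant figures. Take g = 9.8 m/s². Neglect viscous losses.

145000 Pa

Mass conservation (A₁v₁ = A₂v₂) gives v₂ = 2.71 × 27.2/6.93 = 10.7 m/s.
Energy conservation along the streamline gives P₂ = P₁ − ½ρ(v₂² − v₁²) − ρg(h₂ − h₁).
P₂ = 157000 + ½·789·(2.71² − 10.7²) − 789·9.8·(−3.85) = 157000 + (-41900) − (-29800) = 145000 Pa.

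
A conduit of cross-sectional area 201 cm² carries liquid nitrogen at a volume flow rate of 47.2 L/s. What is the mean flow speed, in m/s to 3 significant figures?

2.35 m/s

Q = 47.2 L/s = 0.0472 m³/s.
v = Q/A = 0.0472 / 0.0201 = 2.35 m/s.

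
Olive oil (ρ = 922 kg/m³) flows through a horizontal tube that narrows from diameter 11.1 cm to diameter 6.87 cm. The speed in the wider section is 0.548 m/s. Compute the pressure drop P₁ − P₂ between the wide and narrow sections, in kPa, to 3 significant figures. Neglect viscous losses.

Mass conservation (A₁v₁ = A₂v₂) gives v₂ = 0.548 × 96.8/37.1 = 1.43 m/s.
With no height change, Bernoulli's equation is P₁ + ½ρv₁² = P₂ + ½ρv₂².
P₁ − P₂ = ½·922·(1.43² − 0.548²) = ½·922·1.75 = 805 Pa.

ΔP ≈ 0.805 kPa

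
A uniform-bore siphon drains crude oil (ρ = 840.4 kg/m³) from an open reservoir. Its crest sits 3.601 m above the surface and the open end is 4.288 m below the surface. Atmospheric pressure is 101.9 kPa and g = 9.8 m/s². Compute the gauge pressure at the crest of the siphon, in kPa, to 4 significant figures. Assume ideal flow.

P_gauge ≈ -64.97 kPa

Bernoulli surface→outlet gives ½v² = g·h_out, so v = √(2·9.8·4.288) = 9.168 m/s.
Continuity keeps v the same throughout the tube; from surface to crest, P_atm + 0 = P_top + ½ρv² + ρg·h_top.
P_top = 101900 − ½·840.4·9.168² − 840.4·9.8·3.601 = 36930 Pa. So P_gauge = P_top − P_atm = -64970 Pa.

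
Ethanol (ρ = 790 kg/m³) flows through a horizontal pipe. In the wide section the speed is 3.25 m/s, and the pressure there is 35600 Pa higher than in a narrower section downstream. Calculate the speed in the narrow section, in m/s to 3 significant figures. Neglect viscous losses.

v₂ ≈ 10.0 m/s

Horizontal Bernoulli: P₁ + ½ρv₁² = P₂ + ½ρv₂², so v₂² = v₁² + 2(P₁ − P₂)/ρ.
v₂ = √(3.25² + 2·35600/790) = √(10.6 + 90.1) = 10.0 m/s.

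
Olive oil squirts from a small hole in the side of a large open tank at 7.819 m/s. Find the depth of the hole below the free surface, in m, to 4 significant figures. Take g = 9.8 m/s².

Inverting v = √(2gh) gives h = v² / 2g.
h = 7.819²/(2·9.8) = 61.14/19.60 = 3.119 m.

h ≈ 3.119 m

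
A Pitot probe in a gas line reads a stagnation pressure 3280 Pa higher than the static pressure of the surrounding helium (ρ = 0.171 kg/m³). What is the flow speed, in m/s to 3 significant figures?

v ≈ 196 m/s

Bernoulli between the free stream and the stagnation point: ½ρv² = P_stag − P_static.
v = √(2ΔP/ρ) = √(2·3280/0.171) = 196 m/s.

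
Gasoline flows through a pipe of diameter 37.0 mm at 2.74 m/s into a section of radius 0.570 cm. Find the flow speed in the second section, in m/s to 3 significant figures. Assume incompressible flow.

Continuity gives A₁v₁ = A₂v₂, so v₂ = (10.8 cm²)/(1.02 cm²) × 2.74 m/s = 28.9 m/s.

v₂ ≈ 28.9 m/s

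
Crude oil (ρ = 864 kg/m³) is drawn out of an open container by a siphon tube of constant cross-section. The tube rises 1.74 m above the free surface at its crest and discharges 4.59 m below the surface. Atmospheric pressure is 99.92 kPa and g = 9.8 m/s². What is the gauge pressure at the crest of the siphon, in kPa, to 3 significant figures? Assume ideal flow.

Bernoulli surface→outlet gives ½v² = g·h_out, so v = √(2·9.8·4.59) = 9.48 m/s.
With constant cross-section the crest speed equals v; applying Bernoulli from the surface up to the crest, P_top = P_atm − ½ρv² − ρg·h_top.
P_top = 99920 − ½·864·9.48² − 864·9.8·1.74 = 46300 Pa. So P_gauge = P_top − P_atm = -53600 Pa.

P_gauge = -53.6 kPa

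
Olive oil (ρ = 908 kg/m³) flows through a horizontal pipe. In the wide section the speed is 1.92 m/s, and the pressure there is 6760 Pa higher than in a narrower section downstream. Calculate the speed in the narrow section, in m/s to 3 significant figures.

v₂ = 4.31 m/s

Along the level pipe P + ½ρv² is conserved, hence v₂² = v₁² + 2(P₁ − P₂)/ρ.
v₂ = √(1.92² + 2·6760/908) = √(3.69 + 14.9) = 4.31 m/s.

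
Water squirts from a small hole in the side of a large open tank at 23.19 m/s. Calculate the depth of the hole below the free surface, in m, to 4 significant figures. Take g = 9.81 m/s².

h ≈ 27.41 m

For a small hole in a large open tank, ½v² = gh, giving h = v²/(2g).
h = 23.19²/(2·9.81) = 537.8/19.62 = 27.41 m.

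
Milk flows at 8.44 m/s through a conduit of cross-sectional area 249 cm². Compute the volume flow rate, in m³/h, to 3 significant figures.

Q = A·v = 0.0249 m² × 8.44 m/s = 0.210 m³/s.
Converting: 0.210 m³/s × 3600 = 757 m³/h.

757 m³/h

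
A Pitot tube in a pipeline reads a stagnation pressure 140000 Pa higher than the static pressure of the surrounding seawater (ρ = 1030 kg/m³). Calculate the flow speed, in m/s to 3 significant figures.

v ≈ 16.5 m/s

At the stagnation point the flow is brought to rest, so Bernoulli gives P_stag − P_static = ½ρv².
v = √(2ΔP/ρ) = √(2·140000/1030) = 16.5 m/s.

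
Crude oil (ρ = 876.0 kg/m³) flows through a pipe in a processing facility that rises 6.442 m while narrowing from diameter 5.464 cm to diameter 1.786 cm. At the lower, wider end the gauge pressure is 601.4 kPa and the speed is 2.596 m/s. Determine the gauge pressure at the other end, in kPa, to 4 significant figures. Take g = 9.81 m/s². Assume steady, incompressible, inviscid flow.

Continuity gives A₁v₁ = A₂v₂, so v₂ = (23.45 cm²)/(2.505 cm²) × 2.596 m/s = 24.30 m/s.
Applying Bernoulli between the two ends and solving for P₂: P₂ = P₁ + ½ρ(v₁² − v₂²) − ρgΔh.
P₂ = 601400 + ½·876.0·(2.596² − 24.30²) − 876.0·9.81·(+6.442) = 601400 + (-255600) − (55360) = 290400 Pa.

P₂ ≈ 290.4 kPa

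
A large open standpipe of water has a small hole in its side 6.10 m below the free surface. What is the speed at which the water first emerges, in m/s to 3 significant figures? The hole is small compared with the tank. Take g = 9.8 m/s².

v ≈ 10.9 m/s

With the surface at rest and both surface and jet at atmospheric pressure, Bernoulli gives ρg h = ½ρv², so v = √(2gh) = √(2·9.8·6.10) = 10.9 m/s.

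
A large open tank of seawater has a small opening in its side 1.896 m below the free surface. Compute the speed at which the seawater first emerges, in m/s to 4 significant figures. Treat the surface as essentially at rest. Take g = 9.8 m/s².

6.096 m/s

With the surface at rest and both surface and jet at atmospheric pressure, Bernoulli gives ρg h = ½ρv², so v = √(2gh) = √(2·9.8·1.896) = 6.096 m/s.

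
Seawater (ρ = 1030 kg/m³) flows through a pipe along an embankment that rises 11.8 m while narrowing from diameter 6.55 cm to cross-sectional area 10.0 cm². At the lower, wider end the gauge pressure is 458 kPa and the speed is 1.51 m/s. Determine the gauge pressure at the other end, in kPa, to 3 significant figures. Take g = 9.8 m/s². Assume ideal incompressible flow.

Mass conservation (A₁v₁ = A₂v₂) gives v₂ = 1.51 × 33.7/10.0 = 5.09 m/s.
Applying Bernoulli between the two ends and solving for P₂: P₂ = P₁ + ½ρ(v₁² − v₂²) − ρgΔh.
P₂ = 458000 + ½·1030·(1.51² − 5.09²) − 1030·9.8·(+11.8) = 458000 + (-12200) − (119000) = 327000 Pa.

327 kPa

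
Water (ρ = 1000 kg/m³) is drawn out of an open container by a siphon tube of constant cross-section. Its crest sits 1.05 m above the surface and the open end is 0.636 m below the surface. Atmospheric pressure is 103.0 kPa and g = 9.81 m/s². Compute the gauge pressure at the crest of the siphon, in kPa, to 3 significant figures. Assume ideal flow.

-16.5 kPa

From the surface to the outlet (both open to atmosphere, surface at rest): v = √(2g·h_out) = √(2·9.81·0.636) = 3.53 m/s.
Continuity keeps v the same throughout the tube; from surface to crest, P_atm + 0 = P_top + ½ρv² + ρg·h_top.
P_top = 103000 − ½·1000·3.53² − 1000·9.81·1.05 = 86500 Pa. So P_gauge = P_top − P_atm = -16500 Pa.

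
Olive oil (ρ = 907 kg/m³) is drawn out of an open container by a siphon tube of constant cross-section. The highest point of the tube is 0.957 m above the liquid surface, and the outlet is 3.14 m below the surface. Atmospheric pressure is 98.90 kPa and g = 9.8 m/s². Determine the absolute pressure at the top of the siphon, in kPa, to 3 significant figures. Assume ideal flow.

The outlet speed comes from Torricelli: v = √(2g·3.14) = 7.84 m/s.
With constant cross-section the crest speed equals v; applying Bernoulli from the surface up to the crest, P_top = P_atm − ½ρv² − ρg·h_top.
P_top = 98900 − ½·907·7.84² − 907·9.8·0.957 = 62500 Pa.

P_top ≈ 62.5 kPa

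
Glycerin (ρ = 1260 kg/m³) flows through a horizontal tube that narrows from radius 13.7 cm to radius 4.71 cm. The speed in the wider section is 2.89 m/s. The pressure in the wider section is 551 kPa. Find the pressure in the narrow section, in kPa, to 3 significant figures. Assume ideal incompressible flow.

Mass conservation (A₁v₁ = A₂v₂) gives v₂ = 2.89 × 590/69.7 = 24.5 m/s.
Bernoulli (h₁ = h₂): P₁ − P₂ = ½ρ(v₂² − v₁²).
P₂ = P₁ − ½ρ(v₂² − v₁²) = 551000 − ½·1260·(24.5² − 2.89²) = 551000 − 371000 = 180000 Pa.

P₂ ≈ 180 kPa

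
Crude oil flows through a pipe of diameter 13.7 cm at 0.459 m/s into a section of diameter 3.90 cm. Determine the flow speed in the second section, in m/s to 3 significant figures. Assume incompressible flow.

By continuity, v₂ = v₁·A₁/A₂ = 0.459·(147/11.9) = 5.66 m/s.

v₂ ≈ 5.66 m/s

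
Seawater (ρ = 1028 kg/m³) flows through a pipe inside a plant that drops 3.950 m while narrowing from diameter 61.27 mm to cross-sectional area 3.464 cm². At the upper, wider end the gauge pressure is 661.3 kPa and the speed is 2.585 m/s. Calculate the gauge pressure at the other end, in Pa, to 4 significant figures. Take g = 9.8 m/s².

Continuity gives A₁v₁ = A₂v₂, so v₂ = (29.48 cm²)/(3.464 cm²) × 2.585 m/s = 22.00 m/s.
Bernoulli: P₁ + ½ρv₁² + ρg h₁ = P₂ + ½ρv₂² + ρg h₂, so P₂ = P₁ + ½ρ(v₁² − v₂²) − ρg(h₂ − h₁).
P₂ = 661300 + ½·1028·(2.585² − 22.00²) − 1028·9.8·(−3.950) = 661300 + (-245400) − (-39790) = 455700 Pa.

455700 Pa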